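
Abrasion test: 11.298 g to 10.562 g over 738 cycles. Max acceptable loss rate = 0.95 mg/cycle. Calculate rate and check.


Loss = 11.298 - 10.562 = 0.736 g
Rate = 0.736 g / 738 cycles x 1000 = 0.997 mg/cycle
Max = 0.95 mg/cycle
Passes: No


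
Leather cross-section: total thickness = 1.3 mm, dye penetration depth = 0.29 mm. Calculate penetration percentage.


Penetration% = 0.29 / 1.3 x 100
Penetration = 22.3%


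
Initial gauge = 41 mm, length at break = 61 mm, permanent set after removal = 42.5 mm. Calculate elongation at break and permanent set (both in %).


Elongation at break = 48.8%
Permanent set = 3.7%

Elongation at break = (61 - 41) / 41 x 100 = 48.8%
Permanent set = (42.5 - 41) / 41 x 100 = 3.7%


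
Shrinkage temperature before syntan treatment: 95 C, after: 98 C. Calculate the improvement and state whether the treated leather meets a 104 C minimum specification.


Improvement = 98 - 95 = 3 C
Spec check: 98 C >= 104 C? No


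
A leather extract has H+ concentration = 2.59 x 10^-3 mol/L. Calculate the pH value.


pH = -log10[H+]
pH = -log10(2.59 x 10^-3) = 2.59


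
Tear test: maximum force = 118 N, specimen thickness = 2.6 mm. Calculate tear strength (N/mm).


Tear strength = force / thickness
Tear = 118 / 2.6 = 45.4 N/mm


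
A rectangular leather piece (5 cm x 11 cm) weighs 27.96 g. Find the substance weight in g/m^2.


Area = 5 x 11 = 55 cm^2
SW = 27.96 / 55 x 10000 = 5083.6 g/m^2


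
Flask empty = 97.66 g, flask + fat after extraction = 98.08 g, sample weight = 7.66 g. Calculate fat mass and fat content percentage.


Fat mass = 0.42 g
Fat content = 5.5%


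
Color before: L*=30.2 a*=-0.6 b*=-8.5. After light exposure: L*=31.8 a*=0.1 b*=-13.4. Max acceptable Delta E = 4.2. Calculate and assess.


Delta E = 5.20
Passes: No

dL = 1.6, da = 0.7, db = -4.9
dE = sqrt((1.6)^2 + (0.7)^2 + (-4.9)^2) = 5.20
Max = 4.2
Passes: No


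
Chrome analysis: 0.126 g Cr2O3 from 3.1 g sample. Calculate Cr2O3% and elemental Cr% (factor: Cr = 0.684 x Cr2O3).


Cr2O3% = 0.126 / 3.1 x 100 = 4.06%
Cr% = 4.06 x 0.684 = 2.78%


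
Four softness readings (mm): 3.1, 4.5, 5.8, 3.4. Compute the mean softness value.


Sum = 3.1 + 4.5 + 5.8 + 3.4
Mean = 16.8 / 4 = 4.20 mm


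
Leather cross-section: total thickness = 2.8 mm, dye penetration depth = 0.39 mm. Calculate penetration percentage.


Penetration% = 0.39 / 2.8 x 100
Penetration = 13.9%


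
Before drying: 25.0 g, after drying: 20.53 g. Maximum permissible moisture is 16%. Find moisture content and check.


Moisture content = 17.9%
Acceptable: No


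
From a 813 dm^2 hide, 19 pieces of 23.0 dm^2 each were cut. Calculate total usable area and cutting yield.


Usable area = 437.0 dm^2
Yield = 53.8%

Total usable = 19 x 23.0 = 437.0 dm^2
Yield = 437.0 / 813 x 100 = 53.8%


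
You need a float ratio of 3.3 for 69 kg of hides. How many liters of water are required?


227.7 L


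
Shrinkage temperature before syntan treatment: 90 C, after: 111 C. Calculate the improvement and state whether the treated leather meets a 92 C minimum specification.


Improvement = 21 C
Meets 92 C spec: Yes

Improvement = 111 - 90 = 21 C
Spec check: 111 C >= 92 C? Yes


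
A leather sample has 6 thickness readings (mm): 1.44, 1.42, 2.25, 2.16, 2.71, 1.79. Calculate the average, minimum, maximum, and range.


Average = 1.96 mm
Min = 1.42 mm
Max = 2.71 mm
Range = 1.29 mm

Sum = 11.77
Average = 11.77 / 6 = 1.96 mm
Minimum = 1.42 mm
Maximum = 2.71 mm
Range = 2.71 - 1.42 = 1.29 mm


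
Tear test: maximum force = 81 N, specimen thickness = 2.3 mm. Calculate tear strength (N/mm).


Tear strength = force / thickness
Tear = 81 / 2.3 = 35.2 N/mm


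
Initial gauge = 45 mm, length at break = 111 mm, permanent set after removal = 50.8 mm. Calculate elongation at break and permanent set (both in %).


Elongation at break = (111 - 45) / 45 x 100 = 146.7%
Permanent set = (50.8 - 45) / 45 x 100 = 12.9%


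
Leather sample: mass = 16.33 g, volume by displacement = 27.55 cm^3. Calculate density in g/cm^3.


Density = mass / volume
Density = 16.33 / 27.55 = 0.593 g/cm^3


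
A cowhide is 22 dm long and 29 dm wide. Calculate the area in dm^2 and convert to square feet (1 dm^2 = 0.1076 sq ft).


638 dm^2
68.65 sq ft

Area = 22 x 29 = 638 dm^2
Conversion: 638 x 0.1076 = 68.65 sq ft


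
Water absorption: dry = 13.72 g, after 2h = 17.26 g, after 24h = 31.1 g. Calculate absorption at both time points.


WA (2h) = (17.26 - 13.72) / 13.72 x 100 = 25.8%
WA (24h) = (31.1 - 13.72) / 13.72 x 100 = 126.7%


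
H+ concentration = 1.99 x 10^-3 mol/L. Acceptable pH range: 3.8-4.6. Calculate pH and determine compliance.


pH = 2.70
Compliant: No

pH = -log10(1.99 x 10^-3) = 2.70
Range: 3.8 to 4.6
Compliant: No


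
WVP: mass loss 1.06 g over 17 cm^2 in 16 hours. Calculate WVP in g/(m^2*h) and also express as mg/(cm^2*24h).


WVP = 38.97 g/(m^2*h)
Daily rate = 93.53 mg/(cm^2*24h)

WVP = 1.06 / (17 x 16) x 10000 = 38.97 g/(m^2*h)
Mass loss in mg = 1.06 x 1000 = 1060 mg
Per cm^2 per 24h in mg: 1060 x 24 / (17 x 16) = 25440 / 272 = 93.53 mg/(cm^2*24h)


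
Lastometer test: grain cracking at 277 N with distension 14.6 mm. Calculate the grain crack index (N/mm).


19.0 N/mm


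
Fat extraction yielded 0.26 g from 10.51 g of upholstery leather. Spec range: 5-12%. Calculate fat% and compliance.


Fat% = 0.26 / 10.51 x 100 = 2.5%
Spec range: 5-12%
Compliant: No


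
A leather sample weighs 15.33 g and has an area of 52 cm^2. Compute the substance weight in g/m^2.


Substance weight = mass / area x 10000
SW = 15.33 / 52 x 10000
SW = 2948.1 g/m^2


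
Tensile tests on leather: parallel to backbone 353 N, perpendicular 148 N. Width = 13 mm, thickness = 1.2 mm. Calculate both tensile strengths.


Area = 13 x 1.2 = 15.6 mm^2
TS (parallel) = 353 / 15.6 = 22.63 N/mm^2
TS (perpendicular) = 148 / 15.6 = 9.49 N/mm^2


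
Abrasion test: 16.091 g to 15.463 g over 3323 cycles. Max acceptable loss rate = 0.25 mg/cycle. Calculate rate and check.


Loss = 16.091 - 15.463 = 0.628 g
Rate = 0.628 g / 3323 cycles x 1000 = 0.189 mg/cycle
Max = 0.25 mg/cycle
Passes: Yes


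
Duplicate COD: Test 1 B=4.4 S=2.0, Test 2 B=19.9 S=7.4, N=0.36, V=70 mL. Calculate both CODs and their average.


COD1 = (4.4 - 2.0) x 0.36 x 8000 / 70 = 98.7 mg/L
COD2 = (19.9 - 7.4) x 0.36 x 8000 / 70 = 514.3 mg/L
Average = (98.7 + 514.3) / 2 = 306.5 mg/L


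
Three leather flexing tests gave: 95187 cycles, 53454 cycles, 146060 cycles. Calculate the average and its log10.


Average = 98234 cycles
log10 = 4.99

Average = (95187 + 53454 + 146060) / 3 = 98234 cycles
log10(98234) = 4.99


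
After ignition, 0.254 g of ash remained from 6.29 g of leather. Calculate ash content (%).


Ash% = 0.254 / 6.29 x 100
Ash% = 4.04%


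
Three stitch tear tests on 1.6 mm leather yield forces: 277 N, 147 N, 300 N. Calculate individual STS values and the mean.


STS1 = 277 / 1.6 = 173.1 N/mm
STS2 = 147 / 1.6 = 91.9 N/mm
STS3 = 300 / 1.6 = 187.5 N/mm
Mean = (173.1 + 91.9 + 187.5) / 3 = 150.8 N/mm


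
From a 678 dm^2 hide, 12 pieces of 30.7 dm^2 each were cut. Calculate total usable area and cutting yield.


Total usable = 12 x 30.7 = 368.4 dm^2
Yield = 368.4 / 678 x 100 = 54.3%


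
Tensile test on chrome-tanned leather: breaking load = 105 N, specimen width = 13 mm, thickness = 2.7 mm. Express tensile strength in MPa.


2.99 MPa

Cross-section = 13 x 2.7 = 35.1 mm^2
TS = 105 / 35.1 = 2.99 MPa
(1 N/mm^2 = 1 MPa)


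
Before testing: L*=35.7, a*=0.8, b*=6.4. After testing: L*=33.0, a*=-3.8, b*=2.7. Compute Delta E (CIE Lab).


Delta E = 6.49

dL = 33.0 - 35.7 = -2.7
da = -3.8 - 0.8 = -4.6
db = 2.7 - 6.4 = -3.7
dE = sqrt((-2.7)^2 + (-4.6)^2 + (-3.7)^2) = 6.49


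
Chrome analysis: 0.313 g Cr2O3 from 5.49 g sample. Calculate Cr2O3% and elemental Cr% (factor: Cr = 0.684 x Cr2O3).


Cr2O3% = 0.313 / 5.49 x 100 = 5.70%
Cr% = 5.70 x 0.684 = 3.90%


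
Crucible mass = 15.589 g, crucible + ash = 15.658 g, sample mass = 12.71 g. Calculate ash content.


Ash mass = 0.069 g
Ash content = 0.54%

Ash mass = 15.658 - 15.589 = 0.069 g
Ash% = 0.069 / 12.71 x 100 = 0.54%


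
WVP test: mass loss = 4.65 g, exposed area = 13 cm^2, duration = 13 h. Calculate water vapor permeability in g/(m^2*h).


275.15 g/(m^2*h)


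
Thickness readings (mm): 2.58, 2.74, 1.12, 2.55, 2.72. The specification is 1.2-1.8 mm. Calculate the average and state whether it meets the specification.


Sum = 11.71
Average = 11.71 / 5 = 2.34 mm
Specification range: 1.2 to 1.8 mm
Within spec: No


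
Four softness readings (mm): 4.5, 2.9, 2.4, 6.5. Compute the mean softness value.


4.08 mm

Sum = 4.5 + 2.9 + 2.4 + 6.5
Mean = 16.3 / 4 = 4.08 mm


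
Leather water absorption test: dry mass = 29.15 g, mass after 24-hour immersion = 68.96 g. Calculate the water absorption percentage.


136.6%

Water absorbed = 68.96 - 29.15 = 39.81 g
WA% = 39.81 / 29.15 x 100 = 136.6%


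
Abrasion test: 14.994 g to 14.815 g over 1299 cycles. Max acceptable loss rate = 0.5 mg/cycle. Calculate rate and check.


Loss = 14.994 - 14.815 = 0.179 g
Rate = 0.179 g / 1299 cycles x 1000 = 0.138 mg/cycle
Max = 0.5 mg/cycle
Passes: Yes


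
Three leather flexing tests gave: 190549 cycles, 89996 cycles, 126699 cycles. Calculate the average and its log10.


Average = (190549 + 89996 + 126699) / 3 = 135748 cycles
log10(135748) = 5.13


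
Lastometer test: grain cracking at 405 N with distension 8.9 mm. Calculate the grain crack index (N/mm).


45.5 N/mm

Grain crack index = force / distension
Index = 405 / 8.9 = 45.5 N/mm


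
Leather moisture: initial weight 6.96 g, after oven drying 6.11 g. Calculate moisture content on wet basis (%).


Moisture = 6.96 - 6.11 = 0.85 g
MC = 0.85 / 6.96 x 100 = 12.2%


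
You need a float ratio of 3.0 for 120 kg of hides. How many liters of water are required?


Water = hide weight x target ratio
Water = 120 x 3.0 = 360.0 L


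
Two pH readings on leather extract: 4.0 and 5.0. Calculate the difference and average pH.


Difference = |4.0 - 5.0| = 1.0
Average = (4.0 + 5.0) / 2 = 4.50


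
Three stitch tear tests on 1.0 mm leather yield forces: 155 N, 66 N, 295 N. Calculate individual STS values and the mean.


STS1 = 155.0 N/mm
STS2 = 66.0 N/mm
STS3 = 295.0 N/mm
Mean = 172.0 N/mm


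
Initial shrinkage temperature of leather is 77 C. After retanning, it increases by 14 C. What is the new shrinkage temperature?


91 C

New Ts = 77 + 14 = 91 C


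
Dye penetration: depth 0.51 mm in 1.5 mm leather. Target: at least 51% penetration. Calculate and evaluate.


Penetration = 34.0%
Meets target: No


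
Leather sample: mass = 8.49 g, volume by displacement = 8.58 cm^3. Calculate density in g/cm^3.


0.990 g/cm^3

Density = mass / volume
Density = 8.49 / 8.58 = 0.990 g/cm^3


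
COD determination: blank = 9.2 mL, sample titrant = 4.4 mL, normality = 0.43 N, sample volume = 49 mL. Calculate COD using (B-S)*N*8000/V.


337.0 mg/L


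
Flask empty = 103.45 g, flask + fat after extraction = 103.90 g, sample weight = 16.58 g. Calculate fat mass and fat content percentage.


Fat mass = 0.45 g
Fat content = 2.7%

Fat mass = 103.90 - 103.45 = 0.45 g
Fat% = 0.45 / 16.58 x 100 = 2.7%


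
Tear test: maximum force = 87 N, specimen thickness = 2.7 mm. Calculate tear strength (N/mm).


32.2 N/mm


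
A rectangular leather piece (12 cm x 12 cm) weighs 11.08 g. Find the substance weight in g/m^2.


Area = 12 x 12 = 144 cm^2
SW = 11.08 / 144 x 10000 = 769.4 g/m^2


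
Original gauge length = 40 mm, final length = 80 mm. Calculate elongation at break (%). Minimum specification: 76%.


Elongation = 100.0%
Meets spec: Yes

Extension = 80 - 40 = 40 mm
Elongation = 40 / 40 x 100 = 100.0%
Minimum required: 76%
Meets specification: Yes


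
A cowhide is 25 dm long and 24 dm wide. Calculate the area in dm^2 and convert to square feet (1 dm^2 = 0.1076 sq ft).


600 dm^2
64.56 sq ft

Area = 25 x 24 = 600 dm^2
Conversion: 600 x 0.1076 = 64.56 sq ft


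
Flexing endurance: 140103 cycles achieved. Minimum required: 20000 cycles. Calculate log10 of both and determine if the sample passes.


Achieved: log10 = 5.15
Required: log10 = 4.30
Passes: Yes


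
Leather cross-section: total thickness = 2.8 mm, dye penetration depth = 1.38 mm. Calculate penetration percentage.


Penetration% = 1.38 / 2.8 x 100
Penetration = 49.3%


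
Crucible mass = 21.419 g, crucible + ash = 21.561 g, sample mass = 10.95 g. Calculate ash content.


Ash mass = 21.561 - 21.419 = 0.142 g
Ash% = 0.142 / 10.95 x 100 = 1.30%


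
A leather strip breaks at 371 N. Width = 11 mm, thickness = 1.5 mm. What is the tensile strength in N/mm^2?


22.48 N/mm^2

Cross-sectional area = 11 x 1.5 = 16.5 mm^2
Tensile strength = 371 / 16.5 = 22.48 N/mm^2


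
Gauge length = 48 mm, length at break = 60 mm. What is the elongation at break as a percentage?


25.0%

Extension = 60 - 48 = 12 mm
Elongation = 12 / 48 x 100 = 25.0%


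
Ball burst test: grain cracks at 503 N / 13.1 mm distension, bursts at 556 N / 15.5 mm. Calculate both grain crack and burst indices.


Crack index = 503 / 13.1 = 38.4 N/mm
Burst index = 556 / 15.5 = 35.9 N/mm


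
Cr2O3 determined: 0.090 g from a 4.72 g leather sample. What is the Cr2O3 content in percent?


1.91%


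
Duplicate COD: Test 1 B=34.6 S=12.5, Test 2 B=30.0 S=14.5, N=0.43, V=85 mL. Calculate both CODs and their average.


COD1 = (34.6 - 12.5) x 0.43 x 8000 / 85 = 894.4 mg/L
COD2 = (30.0 - 14.5) x 0.43 x 8000 / 85 = 627.3 mg/L
Average = (894.4 + 627.3) / 2 = 760.9 mg/L


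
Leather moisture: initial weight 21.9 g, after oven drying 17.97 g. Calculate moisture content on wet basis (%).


Moisture = 21.9 - 17.97 = 3.93 g
MC = 3.93 / 21.9 x 100 = 17.9%


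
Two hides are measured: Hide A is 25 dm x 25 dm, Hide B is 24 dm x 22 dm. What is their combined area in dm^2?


Hide A area = 25 x 25 = 625 dm^2
Hide B area = 24 x 22 = 528 dm^2
Total = 625 + 528 = 1153 dm^2


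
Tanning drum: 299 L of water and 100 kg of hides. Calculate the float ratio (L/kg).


Float ratio = water / hide weight
Ratio = 299 / 100 = 3.0


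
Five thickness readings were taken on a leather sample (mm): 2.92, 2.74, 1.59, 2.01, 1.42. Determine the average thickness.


Sum = 2.92 + 2.74 + 1.59 + 2.01 + 1.42 = 10.68
Average = 10.68 / 5 = 2.14 mm


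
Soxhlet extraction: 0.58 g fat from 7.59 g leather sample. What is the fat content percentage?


Fat content = 0.58 / 7.59 x 100
Fat = 7.6%


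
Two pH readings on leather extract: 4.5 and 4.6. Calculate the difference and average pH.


Difference = 0.1
Average pH = 4.55

Difference = |4.5 - 4.6| = 0.1
Average = (4.5 + 4.6) / 2 = 4.55


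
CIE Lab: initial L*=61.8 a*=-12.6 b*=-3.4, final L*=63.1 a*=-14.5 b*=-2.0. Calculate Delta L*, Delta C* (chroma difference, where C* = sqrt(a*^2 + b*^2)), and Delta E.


Delta L* = 63.1 - 61.8 = 1.3
C1* = sqrt((-12.6)^2 + (-3.4)^2) = 13.051
C2* = sqrt((-14.5)^2 + (-2.0)^2) = 14.637
Delta C* = 14.637 - 13.051 = 1.59
Delta E = sqrt((1.3)^2 + (-1.9)^2 + (1.4)^2) = 2.69


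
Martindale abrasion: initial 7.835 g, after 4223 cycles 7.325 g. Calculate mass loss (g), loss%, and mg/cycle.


Mass loss = 0.510 g
Loss = 6.51%
Rate = 0.121 mg/cycle


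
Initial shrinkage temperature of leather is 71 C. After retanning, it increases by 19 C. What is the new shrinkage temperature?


New Ts = 71 + 19 = 90 C


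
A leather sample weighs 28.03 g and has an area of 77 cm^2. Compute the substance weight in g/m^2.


3640.3 g/m^2

Substance weight = mass / area x 10000
SW = 28.03 / 77 x 10000
SW = 3640.3 g/m^2


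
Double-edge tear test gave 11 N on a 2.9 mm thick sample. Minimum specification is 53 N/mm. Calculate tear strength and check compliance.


Tear strength = 3.8 N/mm
Compliant: No

Tear strength = 11 / 2.9 = 3.8 N/mm
Required minimum = 53 N/mm
Compliant: No


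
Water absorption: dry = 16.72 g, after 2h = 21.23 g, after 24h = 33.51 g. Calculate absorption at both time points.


2h absorption = 27.0%
24h absorption = 100.4%

WA (2h) = (21.23 - 16.72) / 16.72 x 100 = 27.0%
WA (24h) = (33.51 - 16.72) / 16.72 x 100 = 100.4%


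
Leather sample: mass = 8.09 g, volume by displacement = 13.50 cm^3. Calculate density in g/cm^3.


Density = mass / volume
Density = 8.09 / 13.50 = 0.599 g/cm^3


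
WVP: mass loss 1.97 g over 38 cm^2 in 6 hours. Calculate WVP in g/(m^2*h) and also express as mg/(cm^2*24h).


WVP = 1.97 / (38 x 6) x 10000 = 86.40 g/(m^2*h)
Mass loss in mg = 1.97 x 1000 = 1970 mg
Per cm^2 per 24h in mg: 1970 x 24 / (38 x 6) = 47280 / 228 = 207.37 mg/(cm^2*24h)


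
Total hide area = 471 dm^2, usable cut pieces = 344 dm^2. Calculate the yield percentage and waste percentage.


Yield = 344 / 471 x 100 = 73.0%
Waste = 471 - 344 = 127 dm^2
Waste% = 100 - 73.0 = 27.0%


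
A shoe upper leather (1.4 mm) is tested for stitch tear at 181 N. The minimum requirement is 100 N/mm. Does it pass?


STS = 181 / 1.4 = 129.3 N/mm
Minimum required: 100 N/mm
Passes: Yes


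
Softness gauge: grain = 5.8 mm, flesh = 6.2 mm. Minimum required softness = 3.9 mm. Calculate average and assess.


Average = (5.8 + 6.2) / 2 = 6.00 mm
Minimum = 3.9 mm
Meets requirement: Yes


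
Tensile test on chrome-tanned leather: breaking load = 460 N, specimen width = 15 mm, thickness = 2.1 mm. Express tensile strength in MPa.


Cross-section = 15 x 2.1 = 31.5 mm^2
TS = 460 / 31.5 = 14.60 MPa
(1 N/mm^2 = 1 MPa)


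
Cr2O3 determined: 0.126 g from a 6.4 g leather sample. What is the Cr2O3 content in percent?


1.97%


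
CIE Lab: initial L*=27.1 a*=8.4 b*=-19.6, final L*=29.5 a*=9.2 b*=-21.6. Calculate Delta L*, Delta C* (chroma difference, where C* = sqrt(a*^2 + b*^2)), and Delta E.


Delta L* = 2.4
Delta C* = 2.15
Delta E = 3.22

Delta L* = 29.5 - 27.1 = 2.4
C1* = sqrt((8.4)^2 + (-19.6)^2) = 21.324
C2* = sqrt((9.2)^2 + (-21.6)^2) = 23.478
Delta C* = 23.478 - 21.324 = 2.15
Delta E = sqrt((2.4)^2 + (0.8)^2 + (-2.0)^2) = 3.22


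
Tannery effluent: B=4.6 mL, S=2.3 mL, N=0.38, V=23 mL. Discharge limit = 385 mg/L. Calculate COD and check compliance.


COD = (4.6 - 2.3) x 0.38 x 8000 / 23 = 304.0 mg/L
Limit: 385 mg/L
Compliant: Yes


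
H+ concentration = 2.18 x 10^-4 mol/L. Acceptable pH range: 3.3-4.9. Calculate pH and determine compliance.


pH = 3.66
Compliant: Yes


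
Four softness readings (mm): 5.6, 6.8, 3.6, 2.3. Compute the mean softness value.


Sum = 5.6 + 6.8 + 3.6 + 2.3
Mean = 18.3 / 4 = 4.58 mm


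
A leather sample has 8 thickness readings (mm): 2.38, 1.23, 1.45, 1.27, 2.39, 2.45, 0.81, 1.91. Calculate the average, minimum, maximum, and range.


Average = 1.74 mm
Min = 0.81 mm
Max = 2.45 mm
Range = 1.64 mm


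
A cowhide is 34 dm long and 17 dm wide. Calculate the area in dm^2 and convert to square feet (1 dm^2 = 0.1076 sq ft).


Area = 34 x 17 = 578 dm^2
Conversion: 578 x 0.1076 = 62.19 sq ft


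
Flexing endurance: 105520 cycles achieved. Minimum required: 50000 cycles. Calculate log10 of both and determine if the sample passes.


log10(105520) = 5.02
log10(50000) = 4.70
Passes: Yes


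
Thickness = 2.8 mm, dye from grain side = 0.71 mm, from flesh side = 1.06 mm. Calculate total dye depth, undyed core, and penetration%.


Total dyed = 1.77 mm
Undyed core = 1.03 mm
Penetration = 63.2%

Total dyed = 0.71 + 1.06 = 1.77 mm
Undyed core = 2.8 - 1.77 = 1.03 mm
Penetration = 1.77 / 2.8 x 100 = 63.2%


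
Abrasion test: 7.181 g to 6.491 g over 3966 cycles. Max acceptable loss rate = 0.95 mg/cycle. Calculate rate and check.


Loss = 7.181 - 6.491 = 0.690 g
Rate = 0.690 g / 3966 cycles x 1000 = 0.174 mg/cycle
Max = 0.95 mg/cycle
Passes: Yes


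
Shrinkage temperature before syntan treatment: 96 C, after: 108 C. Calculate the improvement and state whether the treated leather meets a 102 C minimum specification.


Improvement = 12 C
Meets 102 C spec: Yes


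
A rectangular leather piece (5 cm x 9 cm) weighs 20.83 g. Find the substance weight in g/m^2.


Area = 5 x 9 = 45 cm^2
SW = 20.83 / 45 x 10000 = 4628.9 g/m^2


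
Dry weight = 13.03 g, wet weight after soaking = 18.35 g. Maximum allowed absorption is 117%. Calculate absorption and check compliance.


WA = (18.35 - 13.03) / 13.03 x 100 = 40.8%
Maximum allowed: 117%
Compliant: Yes


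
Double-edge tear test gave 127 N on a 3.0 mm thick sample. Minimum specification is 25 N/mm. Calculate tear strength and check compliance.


Tear strength = 127 / 3.0 = 42.3 N/mm
Required minimum = 25 N/mm
Compliant: Yes


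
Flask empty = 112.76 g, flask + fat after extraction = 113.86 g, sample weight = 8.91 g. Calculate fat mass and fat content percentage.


Fat mass = 113.86 - 112.76 = 1.10 g
Fat% = 1.10 / 8.91 x 100 = 12.3%


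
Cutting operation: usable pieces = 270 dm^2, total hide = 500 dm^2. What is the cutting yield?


54.0%

Yield = usable / total x 100
Yield = 270 / 500 x 100 = 54.0%


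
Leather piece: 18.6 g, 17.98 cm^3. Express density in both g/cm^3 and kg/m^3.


1.034 g/cm^3
1034 kg/m^3


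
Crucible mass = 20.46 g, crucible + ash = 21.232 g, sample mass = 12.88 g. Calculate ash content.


Ash mass = 0.772 g
Ash content = 5.99%


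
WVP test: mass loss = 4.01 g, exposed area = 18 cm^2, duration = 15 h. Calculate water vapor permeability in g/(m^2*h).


148.52 g/(m^2*h)

WVP = mass_loss / (area x time) x 10000
WVP = 4.01 / (18 x 15) x 10000
WVP = 4.01 / 270 x 10000 = 148.52 g/(m^2*h)


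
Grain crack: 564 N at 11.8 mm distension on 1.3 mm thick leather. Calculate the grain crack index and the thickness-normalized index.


Crack index = 564 / 11.8 = 47.8 N/mm
Normalized = 47.8 / 1.3 = 36.8 N/mm per mm


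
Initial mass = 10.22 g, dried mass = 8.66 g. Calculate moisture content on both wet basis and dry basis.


Moisture lost = 10.22 - 8.66 = 1.56 g
Wet basis MC = 1.56 / 10.22 x 100 = 15.3%
Dry basis MC = 1.56 / 8.66 x 100 = 18.0%


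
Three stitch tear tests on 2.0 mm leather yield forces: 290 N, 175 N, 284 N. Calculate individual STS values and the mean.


STS1 = 290 / 2.0 = 145.0 N/mm
STS2 = 175 / 2.0 = 87.5 N/mm
STS3 = 284 / 2.0 = 142.0 N/mm
Mean = (145.0 + 87.5 + 142.0) / 3 = 124.8 N/mm


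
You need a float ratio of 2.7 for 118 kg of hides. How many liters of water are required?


318.6 L


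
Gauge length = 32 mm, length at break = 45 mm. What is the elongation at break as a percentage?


Extension = 45 - 32 = 13 mm
Elongation = 13 / 32 x 100 = 40.6%


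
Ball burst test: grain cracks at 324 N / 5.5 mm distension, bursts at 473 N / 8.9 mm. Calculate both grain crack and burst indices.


Crack index = 58.9 N/mm
Burst index = 53.1 N/mm


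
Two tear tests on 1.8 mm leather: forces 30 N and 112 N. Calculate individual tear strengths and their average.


Tear 1 = 16.7 N/mm
Tear 2 = 62.2 N/mm
Average = 39.5 N/mm

Tear 1 = 30 / 1.8 = 16.7 N/mm
Tear 2 = 112 / 1.8 = 62.2 N/mm
Average = (16.7 + 62.2) / 2 = 39.5 N/mm


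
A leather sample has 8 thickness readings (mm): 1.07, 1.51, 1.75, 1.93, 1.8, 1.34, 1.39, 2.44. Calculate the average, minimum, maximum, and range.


Sum = 13.23
Average = 13.23 / 8 = 1.65 mm
Minimum = 1.07 mm
Maximum = 2.44 mm
Range = 2.44 - 1.07 = 1.37 mm


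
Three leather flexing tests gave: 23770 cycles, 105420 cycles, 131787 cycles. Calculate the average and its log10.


Average = 86992 cycles
log10 = 4.94

Average = (23770 + 105420 + 131787) / 3 = 86992 cycles
log10(86992) = 4.94


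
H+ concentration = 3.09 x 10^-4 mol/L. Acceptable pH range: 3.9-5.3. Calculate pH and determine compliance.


pH = -log10(3.09 x 10^-4) = 3.51
Range: 3.9 to 5.3
Compliant: No


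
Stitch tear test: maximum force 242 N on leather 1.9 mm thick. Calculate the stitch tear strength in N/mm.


Stitch tear strength = force / thickness
STS = 242 / 1.9 = 127.4 N/mm


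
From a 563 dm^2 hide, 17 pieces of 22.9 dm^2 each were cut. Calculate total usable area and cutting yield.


Total usable = 17 x 22.9 = 389.3 dm^2
Yield = 389.3 / 563 x 100 = 69.1%


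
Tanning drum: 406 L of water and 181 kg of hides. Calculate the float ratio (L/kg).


2.2

Float ratio = water / hide weight
Ratio = 406 / 181 = 2.2


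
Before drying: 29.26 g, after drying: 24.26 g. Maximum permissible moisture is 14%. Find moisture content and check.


MC = (29.26 - 24.26) / 29.26 x 100 = 17.1%
Maximum: 14%
Acceptable: No


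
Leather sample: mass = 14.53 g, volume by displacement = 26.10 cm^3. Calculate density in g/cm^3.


0.557 g/cm^3


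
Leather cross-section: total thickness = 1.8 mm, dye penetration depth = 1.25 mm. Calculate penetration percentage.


Penetration% = 1.25 / 1.8 x 100
Penetration = 69.4%


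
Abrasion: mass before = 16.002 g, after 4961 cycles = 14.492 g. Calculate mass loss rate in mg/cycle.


0.304 mg/cycle


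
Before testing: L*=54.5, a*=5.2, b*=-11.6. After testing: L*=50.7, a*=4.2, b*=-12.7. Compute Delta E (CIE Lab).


dL = 50.7 - 54.5 = -3.8
da = 4.2 - 5.2 = -1.0
db = -12.7 - (-11.6) = -1.1
dE = sqrt((-3.8)^2 + (-1.0)^2 + (-1.1)^2) = 4.08


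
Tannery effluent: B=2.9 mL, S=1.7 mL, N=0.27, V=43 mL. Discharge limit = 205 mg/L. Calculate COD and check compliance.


COD = 60.3 mg/L
Compliant: Yes

COD = (2.9 - 1.7) x 0.27 x 8000 / 43 = 60.3 mg/L
Limit: 205 mg/L
Compliant: Yes


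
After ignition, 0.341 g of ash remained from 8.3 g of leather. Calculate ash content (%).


4.11%

Ash% = 0.341 / 8.3 x 100
Ash% = 4.11%


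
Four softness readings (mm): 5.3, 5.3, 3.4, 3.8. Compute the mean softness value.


Sum = 5.3 + 5.3 + 3.4 + 3.8
Mean = 17.8 / 4 = 4.45 mm


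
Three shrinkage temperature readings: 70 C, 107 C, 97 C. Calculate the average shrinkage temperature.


Average = (70 + 107 + 97) / 3
Average = 274 / 3 = 91.3 C


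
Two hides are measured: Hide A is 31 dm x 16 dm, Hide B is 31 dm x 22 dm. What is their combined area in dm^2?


1178 dm^2

Hide A area = 31 x 16 = 496 dm^2
Hide B area = 31 x 22 = 682 dm^2
Total = 496 + 682 = 1178 dm^2


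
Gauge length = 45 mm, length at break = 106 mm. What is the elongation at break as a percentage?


Extension = 106 - 45 = 61 mm
Elongation = 61 / 45 x 100 = 135.6%


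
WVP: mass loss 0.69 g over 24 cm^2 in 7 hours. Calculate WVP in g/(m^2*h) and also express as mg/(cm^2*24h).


WVP = 41.07 g/(m^2*h)
Daily rate = 98.57 mg/(cm^2*24h)

WVP = 0.69 / (24 x 7) x 10000 = 41.07 g/(m^2*h)
Mass loss in mg = 0.69 x 1000 = 690 mg
Per cm^2 per 24h in mg: 690 x 24 / (24 x 7) = 16560 / 168 = 98.57 mg/(cm^2*24h)


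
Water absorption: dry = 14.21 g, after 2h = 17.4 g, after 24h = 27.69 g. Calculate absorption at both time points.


2h absorption = 22.4%
24h absorption = 94.9%


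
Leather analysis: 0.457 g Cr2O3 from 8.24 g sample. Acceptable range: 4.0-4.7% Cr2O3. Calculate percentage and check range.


Cr2O3% = 0.457 / 8.24 x 100 = 5.55%
Acceptable range: 4.0 to 4.7%
Within range: No


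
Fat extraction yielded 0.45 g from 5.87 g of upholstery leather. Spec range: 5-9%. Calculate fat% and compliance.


Fat% = 0.45 / 5.87 x 100 = 7.7%
Spec range: 5-9%
Compliant: Yes


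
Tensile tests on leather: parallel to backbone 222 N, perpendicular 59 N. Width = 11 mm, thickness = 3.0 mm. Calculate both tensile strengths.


Parallel = 6.73 N/mm^2
Perpendicular = 1.79 N/mm^2

Area = 11 x 3.0 = 33.0 mm^2
TS (parallel) = 222 / 33.0 = 6.73 N/mm^2
TS (perpendicular) = 59 / 33.0 = 1.79 N/mm^2


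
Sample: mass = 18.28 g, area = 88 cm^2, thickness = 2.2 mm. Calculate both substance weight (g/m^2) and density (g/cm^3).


SW = 18.28 / 88 x 10000 = 2077.3 g/m^2
Volume = 88 x 2.2 / 10 = 19.36 cm^3
Density = 18.28 / 19.36 = 0.944 g/cm^3


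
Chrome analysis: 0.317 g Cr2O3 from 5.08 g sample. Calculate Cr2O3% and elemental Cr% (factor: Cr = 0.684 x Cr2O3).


Cr2O3% = 0.317 / 5.08 x 100 = 6.24%
Cr% = 6.24 x 0.684 = 4.27%


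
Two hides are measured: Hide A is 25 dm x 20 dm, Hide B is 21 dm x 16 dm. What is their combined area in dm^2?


Hide A area = 25 x 20 = 500 dm^2
Hide B area = 21 x 16 = 336 dm^2
Total = 500 + 336 = 836 dm^2


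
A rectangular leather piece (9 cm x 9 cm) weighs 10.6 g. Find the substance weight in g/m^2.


Area = 9 x 9 = 81 cm^2
SW = 10.6 / 81 x 10000 = 1308.6 g/m^2


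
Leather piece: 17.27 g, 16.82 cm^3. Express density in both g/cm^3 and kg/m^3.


1.027 g/cm^3
1027 kg/m^3

Density = 17.27 / 16.82 = 1.027 g/cm^3
Convert: 1.027 x 1000 = 1027 kg/m^3


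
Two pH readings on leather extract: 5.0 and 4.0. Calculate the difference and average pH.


Difference = |5.0 - 4.0| = 1.0
Average = (5.0 + 4.0) / 2 = 4.50


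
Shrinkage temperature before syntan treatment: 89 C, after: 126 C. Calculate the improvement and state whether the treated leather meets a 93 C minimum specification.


Improvement = 37 C
Meets 93 C spec: Yes

Improvement = 126 - 89 = 37 C
Spec check: 126 C >= 93 C? Yes


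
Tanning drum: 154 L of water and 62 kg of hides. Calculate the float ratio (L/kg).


Float ratio = water / hide weight
Ratio = 154 / 62 = 2.5


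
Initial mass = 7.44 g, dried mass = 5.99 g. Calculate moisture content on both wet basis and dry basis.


Moisture lost = 7.44 - 5.99 = 1.45 g
Wet basis MC = 1.45 / 7.44 x 100 = 19.5%
Dry basis MC = 1.45 / 5.99 x 100 = 24.2%


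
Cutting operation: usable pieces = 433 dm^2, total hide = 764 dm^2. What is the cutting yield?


Yield = usable / total x 100
Yield = 433 / 764 x 100 = 56.7%


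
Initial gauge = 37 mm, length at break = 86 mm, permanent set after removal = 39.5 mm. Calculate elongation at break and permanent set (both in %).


Elongation at break = (86 - 37) / 37 x 100 = 132.4%
Permanent set = (39.5 - 37) / 37 x 100 = 6.8%


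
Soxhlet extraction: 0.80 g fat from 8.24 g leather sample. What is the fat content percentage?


Fat content = 0.80 / 8.24 x 100
Fat = 9.7%


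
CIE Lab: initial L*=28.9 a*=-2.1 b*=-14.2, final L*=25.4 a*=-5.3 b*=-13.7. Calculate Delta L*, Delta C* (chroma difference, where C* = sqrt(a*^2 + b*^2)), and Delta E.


Delta L* = 25.4 - 28.9 = -3.5
C1* = sqrt((-2.1)^2 + (-14.2)^2) = 14.354
C2* = sqrt((-5.3)^2 + (-13.7)^2) = 14.689
Delta C* = 14.689 - 14.354 = 0.34
Delta E = sqrt((-3.5)^2 + (-3.2)^2 + (0.5)^2) = 4.77


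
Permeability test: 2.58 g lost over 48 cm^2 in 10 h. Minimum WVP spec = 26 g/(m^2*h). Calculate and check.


WVP = 2.58 / (48 x 10) x 10000 = 53.75 g/(m^2*h)
Minimum: 26 g/(m^2*h)
Meets spec: Yes


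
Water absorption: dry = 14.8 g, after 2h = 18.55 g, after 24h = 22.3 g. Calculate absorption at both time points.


2h absorption = 25.3%
24h absorption = 50.7%


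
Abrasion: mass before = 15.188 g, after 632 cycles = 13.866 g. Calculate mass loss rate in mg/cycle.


2.092 mg/cycle

Mass loss = 15.188 - 13.866 = 1.322 g
Rate = 1.322 / 632 x 1000 = 2.092 mg/cycle


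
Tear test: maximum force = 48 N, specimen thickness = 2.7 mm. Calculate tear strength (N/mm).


17.8 N/mm


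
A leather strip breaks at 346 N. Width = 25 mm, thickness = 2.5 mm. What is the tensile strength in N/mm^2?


Cross-sectional area = 25 x 2.5 = 62.5 mm^2
Tensile strength = 346 / 62.5 = 5.54 N/mm^2


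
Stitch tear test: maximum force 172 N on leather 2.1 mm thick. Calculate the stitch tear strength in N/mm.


81.9 N/mm


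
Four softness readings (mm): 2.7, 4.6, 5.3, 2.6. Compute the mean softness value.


Sum = 2.7 + 4.6 + 5.3 + 2.6
Mean = 15.2 / 4 = 3.80 mm


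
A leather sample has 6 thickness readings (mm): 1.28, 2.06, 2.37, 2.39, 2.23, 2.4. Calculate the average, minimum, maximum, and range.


Average = 2.12 mm
Min = 1.28 mm
Max = 2.4 mm
Range = 1.12 mm


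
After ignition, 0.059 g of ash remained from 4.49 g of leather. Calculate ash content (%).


1.31%


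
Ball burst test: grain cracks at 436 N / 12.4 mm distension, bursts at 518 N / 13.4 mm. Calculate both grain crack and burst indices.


Crack index = 35.2 N/mm
Burst index = 38.7 N/mm


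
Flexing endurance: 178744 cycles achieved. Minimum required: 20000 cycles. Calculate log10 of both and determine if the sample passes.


Achieved: log10 = 5.25
Required: log10 = 4.30
Passes: Yes


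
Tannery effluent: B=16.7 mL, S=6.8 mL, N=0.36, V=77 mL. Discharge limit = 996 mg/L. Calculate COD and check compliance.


COD = 370.3 mg/L
Compliant: Yes


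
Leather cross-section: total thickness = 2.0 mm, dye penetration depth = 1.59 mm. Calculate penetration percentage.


Penetration% = 1.59 / 2.0 x 100
Penetration = 79.5%


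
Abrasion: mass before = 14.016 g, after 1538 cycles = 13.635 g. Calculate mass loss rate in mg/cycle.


Mass loss = 14.016 - 13.635 = 0.381 g
Rate = 0.381 / 1538 x 1000 = 0.248 mg/cycle


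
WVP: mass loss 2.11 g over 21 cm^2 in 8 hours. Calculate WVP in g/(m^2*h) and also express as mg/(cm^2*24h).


WVP = 2.11 / (21 x 8) x 10000 = 125.60 g/(m^2*h)
Mass loss in mg = 2.11 x 1000 = 2110 mg
Per cm^2 per 24h in mg: 2110 x 24 / (21 x 8) = 50640 / 168 = 301.43 mg/(cm^2*24h)


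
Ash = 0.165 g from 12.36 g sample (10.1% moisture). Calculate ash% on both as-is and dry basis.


As-is ash = 1.33%
Dry-basis ash = 1.48%

As-is ash% = 0.165 / 12.36 x 100 = 1.33%
Dry mass = 12.36 x (100 - 10.1) / 100 = 11.11164 g
Dry-basis ash% = 0.165 / 11.11164 x 100 = 1.48%


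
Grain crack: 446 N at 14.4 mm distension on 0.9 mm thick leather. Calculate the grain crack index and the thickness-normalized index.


Crack index = 31.0 N/mm
Normalized index = 34.4 N/mm per mm


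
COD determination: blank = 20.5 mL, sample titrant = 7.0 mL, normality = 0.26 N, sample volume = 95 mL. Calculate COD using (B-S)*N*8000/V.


295.6 mg/L

COD = (20.5 - 7.0) x 0.26 x 8000 / 95
COD = 13.5 x 0.26 x 8000 / 95
COD = 295.6 mg/L


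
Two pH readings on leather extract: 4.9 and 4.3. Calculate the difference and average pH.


Difference = 0.6
Average pH = 4.60

Difference = |4.9 - 4.3| = 0.6
Average = (4.9 + 4.3) / 2 = 4.60


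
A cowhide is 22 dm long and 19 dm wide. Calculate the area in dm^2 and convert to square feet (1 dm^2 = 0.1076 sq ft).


Area = 22 x 19 = 418 dm^2
Conversion: 418 x 0.1076 = 44.98 sq ft


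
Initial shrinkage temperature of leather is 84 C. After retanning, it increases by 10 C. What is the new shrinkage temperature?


94 C

New Ts = 84 + 10 = 94 C


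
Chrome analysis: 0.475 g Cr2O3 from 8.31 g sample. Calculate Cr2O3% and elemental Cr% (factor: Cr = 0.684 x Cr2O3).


Cr2O3% = 0.475 / 8.31 x 100 = 5.72%
Cr% = 5.72 x 0.684 = 3.91%


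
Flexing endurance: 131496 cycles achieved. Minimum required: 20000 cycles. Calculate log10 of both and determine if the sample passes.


Achieved: log10 = 5.12
Required: log10 = 4.30
Passes: Yes


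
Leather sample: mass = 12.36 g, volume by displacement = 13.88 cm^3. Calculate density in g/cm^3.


Density = mass / volume
Density = 12.36 / 13.88 = 0.890 g/cm^3


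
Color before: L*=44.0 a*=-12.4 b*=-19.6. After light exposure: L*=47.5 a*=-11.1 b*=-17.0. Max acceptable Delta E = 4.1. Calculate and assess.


Delta E = 4.55
Passes: No

dL = 3.5, da = 1.3, db = 2.6
dE = sqrt((3.5)^2 + (1.3)^2 + (2.6)^2) = 4.55
Max = 4.1
Passes: No


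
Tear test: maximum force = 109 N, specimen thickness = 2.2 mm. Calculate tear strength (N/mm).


49.5 N/mm


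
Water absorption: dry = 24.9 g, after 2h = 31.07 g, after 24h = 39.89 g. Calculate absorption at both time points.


2h absorption = 24.8%
24h absorption = 60.2%

WA (2h) = (31.07 - 24.9) / 24.9 x 100 = 24.8%
WA (24h) = (39.89 - 24.9) / 24.9 x 100 = 60.2%


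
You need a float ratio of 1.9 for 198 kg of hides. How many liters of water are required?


Water = hide weight x target ratio
Water = 198 x 1.9 = 376.2 L


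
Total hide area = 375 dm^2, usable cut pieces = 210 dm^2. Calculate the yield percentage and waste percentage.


Yield = 56.0%
Waste = 44.0%


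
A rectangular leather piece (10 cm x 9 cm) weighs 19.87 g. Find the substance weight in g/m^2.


2207.8 g/m^2


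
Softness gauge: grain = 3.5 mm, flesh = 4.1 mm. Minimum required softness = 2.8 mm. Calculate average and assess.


Average softness = 3.80 mm
Meets requirement: Yes

Average = (3.5 + 4.1) / 2 = 3.80 mm
Minimum = 2.8 mm
Meets requirement: Yes


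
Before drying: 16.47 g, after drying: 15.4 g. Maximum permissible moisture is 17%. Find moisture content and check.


Moisture content = 6.5%
Acceptable: Yes

MC = (16.47 - 15.4) / 16.47 x 100 = 6.5%
Maximum: 17%
Acceptable: Yes


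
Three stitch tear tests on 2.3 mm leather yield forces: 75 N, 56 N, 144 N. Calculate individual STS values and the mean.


STS1 = 75 / 2.3 = 32.6 N/mm
STS2 = 56 / 2.3 = 24.3 N/mm
STS3 = 144 / 2.3 = 62.6 N/mm
Mean = (32.6 + 24.3 + 62.6) / 3 = 39.8 N/mm


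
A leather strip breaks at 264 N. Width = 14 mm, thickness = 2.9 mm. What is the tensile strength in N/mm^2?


Cross-sectional area = 14 x 2.9 = 40.6 mm^2
Tensile strength = 264 / 40.6 = 6.50 N/mm^2


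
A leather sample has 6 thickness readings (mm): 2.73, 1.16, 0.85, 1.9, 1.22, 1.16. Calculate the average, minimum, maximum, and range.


Average = 1.50 mm
Min = 0.85 mm
Max = 2.73 mm
Range = 1.88 mm


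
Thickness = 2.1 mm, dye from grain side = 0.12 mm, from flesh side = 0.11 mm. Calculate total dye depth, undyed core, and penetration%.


Total dyed = 0.12 + 0.11 = 0.23 mm
Undyed core = 2.1 - 0.23 = 1.87 mm
Penetration = 0.23 / 2.1 x 100 = 11.0%


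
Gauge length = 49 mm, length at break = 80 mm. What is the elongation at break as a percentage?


Extension = 80 - 49 = 31 mm
Elongation = 31 / 49 x 100 = 63.3%


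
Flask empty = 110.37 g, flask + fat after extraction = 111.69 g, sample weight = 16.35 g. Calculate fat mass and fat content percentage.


Fat mass = 1.32 g
Fat content = 8.1%

Fat mass = 111.69 - 110.37 = 1.32 g
Fat% = 1.32 / 16.35 x 100 = 8.1%


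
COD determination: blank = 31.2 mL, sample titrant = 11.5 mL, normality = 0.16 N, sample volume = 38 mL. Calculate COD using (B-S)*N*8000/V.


COD = (31.2 - 11.5) x 0.16 x 8000 / 38
COD = 19.7 x 0.16 x 8000 / 38
COD = 663.6 mg/L


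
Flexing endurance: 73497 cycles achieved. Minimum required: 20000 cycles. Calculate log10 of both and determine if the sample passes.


Achieved: log10 = 4.87
Required: log10 = 4.30
Passes: Yes

log10(73497) = 4.87
log10(20000) = 4.30
Passes: Yes


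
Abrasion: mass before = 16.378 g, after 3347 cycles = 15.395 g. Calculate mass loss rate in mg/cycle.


Mass loss = 16.378 - 15.395 = 0.983 g
Rate = 0.983 / 3347 x 1000 = 0.294 mg/cycle


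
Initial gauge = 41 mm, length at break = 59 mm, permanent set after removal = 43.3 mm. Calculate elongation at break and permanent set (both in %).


Elongation at break = 43.9%
Permanent set = 5.6%

Elongation at break = (59 - 41) / 41 x 100 = 43.9%
Permanent set = (43.3 - 41) / 41 x 100 = 5.6%


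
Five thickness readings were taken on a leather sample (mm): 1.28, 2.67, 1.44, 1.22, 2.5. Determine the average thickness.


1.82 mm

Sum = 1.28 + 2.67 + 1.44 + 1.22 + 2.5 = 9.11
Average = 9.11 / 5 = 1.82 mm


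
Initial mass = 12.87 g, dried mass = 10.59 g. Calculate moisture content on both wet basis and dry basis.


Moisture lost = 12.87 - 10.59 = 2.28 g
Wet basis MC = 2.28 / 12.87 x 100 = 17.7%
Dry basis MC = 2.28 / 10.59 x 100 = 21.5%


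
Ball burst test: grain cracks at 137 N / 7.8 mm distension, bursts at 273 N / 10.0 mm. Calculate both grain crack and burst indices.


Crack index = 17.6 N/mm
Burst index = 27.3 N/mm

Crack index = 137 / 7.8 = 17.6 N/mm
Burst index = 273 / 10.0 = 27.3 N/mm
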